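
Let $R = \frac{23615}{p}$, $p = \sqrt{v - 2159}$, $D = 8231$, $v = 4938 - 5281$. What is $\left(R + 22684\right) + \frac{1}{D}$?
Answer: $\frac{186712005}{8231} - \frac{23615 i \sqrt{278}}{834} \approx 22684.0 - 472.11 i$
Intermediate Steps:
$v = -343$
$p = 3 i \sqrt{278}$ ($p = \sqrt{-343 - 2159} = \sqrt{-2502} = 3 i \sqrt{278} \approx 50.02 i$)
$R = - \frac{23615 i \sqrt{278}}{834}$ ($R = \frac{23615}{3 i \sqrt{278}} = 23615 \left(- \frac{i \sqrt{278}}{834}\right) = - \frac{23615 i \sqrt{278}}{834} \approx - 472.11 i$)
$\left(R + 22684\right) + \frac{1}{D} = \left(- \frac{23615 i \sqrt{278}}{834} + 22684\right) + \frac{1}{8231} = \left(22684 - \frac{23615 i \sqrt{278}}{834}\right) + \frac{1}{8231} = \frac{186712005}{8231} - \frac{23615 i \sqrt{278}}{834}$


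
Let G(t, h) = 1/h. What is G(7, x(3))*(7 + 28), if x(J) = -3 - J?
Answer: -35/6 ≈ -5.8333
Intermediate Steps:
G(7, x(3))*(7 + 28) = (7 + 28)/(-3 - 1*3) = 35/(-3 - 3) = 35/(-6) = -⅙*35 = -35/6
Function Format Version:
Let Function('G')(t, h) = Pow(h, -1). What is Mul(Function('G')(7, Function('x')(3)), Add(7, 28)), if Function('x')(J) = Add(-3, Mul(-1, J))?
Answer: Rational(-35, 6) ≈ -5.8333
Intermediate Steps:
Mul(Function('G')(7, Function('x')(3)), Add(7, 28)) = Mul(Pow(Add(-3, Mul(-1, 3)), -1), Add(7, 28)) = Mul(Pow(Add(-3, -3), -1), 35) = Mul(Pow(-6, -1), 35) = Mul(Rational(-1, 6), 35) = Rational(-35, 6)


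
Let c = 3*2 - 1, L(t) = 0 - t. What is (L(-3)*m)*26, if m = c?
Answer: 390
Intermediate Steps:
L(t) = -t
c = 5 (c = 6 - 1 = 5)
m = 5
(L(-3)*m)*26 = (-1*(-3)*5)*26 = (3*5)*26 = 15*26 = 390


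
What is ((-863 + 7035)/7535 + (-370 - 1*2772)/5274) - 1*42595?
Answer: -846349479946/19869795 ≈ -42595.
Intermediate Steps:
((-863 + 7035)/7535 + (-370 - 1*2772)/5274) - 1*42595 = (6172*(1/7535) + (-370 - 2772)*(1/5274)) - 42595 = (6172/7535 - 3142*1/5274) - 42595 = (6172/7535 - 1571/2637) - 42595 = 4438079/19869795 - 42595 = -846349479946/19869795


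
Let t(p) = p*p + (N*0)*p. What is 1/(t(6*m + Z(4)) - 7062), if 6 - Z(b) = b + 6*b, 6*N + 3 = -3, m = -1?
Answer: -1/6278 ≈ -0.00015929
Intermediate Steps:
N = -1 (N = -½ + (⅙)*(-3) = -½ - ½ = -1)
Z(b) = 6 - 7*b (Z(b) = 6 - (b + 6*b) = 6 - 7*b)
t(p) = p² (t(p) = p*p + (-1*0)*p = p² + 0*p = p² + 0 = p²)
1/(t(6*m + Z(4)) - 7062) = 1/((6*(-1) + (6 - 7*4))² - 7062) = 1/((-6 + (6 - 28))² - 7062) = 1/((-6 - 22)² - 7062) = 1/((-28)² - 7062) = 1/(784 - 7062) = 1/(-6278) = -1/6278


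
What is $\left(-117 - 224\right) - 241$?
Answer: $-582$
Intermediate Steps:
$\left(-117 - 224\right) - 241 = -341 - 241 = -582$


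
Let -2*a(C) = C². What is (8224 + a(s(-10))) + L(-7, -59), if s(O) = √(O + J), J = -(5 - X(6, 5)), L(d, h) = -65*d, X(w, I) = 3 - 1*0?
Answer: 8685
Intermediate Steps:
X(w, I) = 3 (X(w, I) = 3 + 0 = 3)
J = -2 (J = -(5 - 1*3) = -(5 - 3) = -1*2 = -2)
s(O) = √(-2 + O) (s(O) = √(O - 2) = √(-2 + O))
a(C) = -C²/2
(8224 + a(s(-10))) + L(-7, -59) = (8224 - (√(-2 - 10))²/2) - 65*(-7) = (8224 - (√(-12))²/2) + 455 = (8224 - (2*I*√3)²/2) + 455 = (8224 - ½*(-12)) + 455 = (8224 + 6) + 455 = 8230 + 455 = 8685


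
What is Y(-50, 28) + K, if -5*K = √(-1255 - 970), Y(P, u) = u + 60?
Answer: 88 - I*√89 ≈ 88.0 - 9.434*I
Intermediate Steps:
Y(P, u) = 60 + u
K = -I*√89 (K = -√(-1255 - 970)/5 = -I*√89 ≈ -9.434*I)
Y(-50, 28) + K = (60 + 28) - I*√89 = 88 - I*√89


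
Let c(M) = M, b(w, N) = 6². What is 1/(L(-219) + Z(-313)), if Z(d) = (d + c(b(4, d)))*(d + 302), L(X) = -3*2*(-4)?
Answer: 1/3071 ≈ 0.00032563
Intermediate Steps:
b(w, N) = 36
L(X) = 24 (L(X) = -6*(-4) = 24)
Z(d) = (36 + d)*(302 + d) (Z(d) = (d + 36)*(d + 302) = (36 + d)*(302 + d))
1/(L(-219) + Z(-313)) = 1/(24 + (10872 + (-313)² + 338*(-313))) = 1/(24 + (10872 + 97969 - 105794)) = 1/(24 + 3047) = 1/3071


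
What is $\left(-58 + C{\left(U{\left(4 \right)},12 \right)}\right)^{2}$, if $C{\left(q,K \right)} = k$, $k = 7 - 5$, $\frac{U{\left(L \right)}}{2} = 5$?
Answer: $3136$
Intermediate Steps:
$U{\left(L \right)} = 10$ ($U{\left(L \right)} = 2 \cdot 5 = 10$)
$k = 2$ ($k = 7 - 5 = 2$)
$C{\left(q,K \right)} = 2$
$\left(-58 + C{\left(U{\left(4 \right)},12 \right)}\right)^{2} = \left(-58 + 2\right)^{2} = \left(-56\right)^{2} = 3136$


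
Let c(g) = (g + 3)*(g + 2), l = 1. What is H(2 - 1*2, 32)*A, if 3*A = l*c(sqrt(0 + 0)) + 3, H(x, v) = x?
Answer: 0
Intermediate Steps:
c(g) = (2 + g)*(3 + g) (c(g) = (3 + g)*(2 + g) = (2 + g)*(3 + g))
A = 3 (A = (1*(6 + (sqrt(0 + 0))**2 + 5*sqrt(0 + 0)) + 3)/3 = (1*(6 + (sqrt(0))**2 + 5*sqrt(0)) + 3)/3 = (1*(6 + 0**2 + 5*0) + 3)/3 = (1*(6 + 0 + 0) + 3)/3 = (1*6 + 3)/3 = (6 + 3)/3 = (1/3)*9 = 3)
H(2 - 1*2, 32)*A = (2 - 1*2)*3 = (2 - 2)*3 = 0*3 = 0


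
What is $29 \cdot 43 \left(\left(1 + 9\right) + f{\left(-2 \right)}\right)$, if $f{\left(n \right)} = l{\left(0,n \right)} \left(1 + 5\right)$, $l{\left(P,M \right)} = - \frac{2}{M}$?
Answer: $19952$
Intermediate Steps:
$f{\left(n \right)} = - \frac{12}{n}$ ($f{\left(n \right)} = - \frac{2}{n} \left(1 + 5\right) = - \frac{2}{n} 6 = - \frac{12}{n}$)
$29 \cdot 43 \left(\left(1 + 9\right) + f{\left(-2 \right)}\right) = 29 \cdot 43 \left(\left(1 + 9\right) - \frac{12}{-2}\right) = 1247 \left(10 - -6\right) = 1247 \left(10 + 6\right) = 1247 \cdot 16 = 19952$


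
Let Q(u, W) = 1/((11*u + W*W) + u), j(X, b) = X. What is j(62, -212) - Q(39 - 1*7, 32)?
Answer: 87295/1408 ≈ 61.999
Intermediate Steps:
Q(u, W) = 1/(W**2 + 12*u) (Q(u, W) = 1/((11*u + W**2) + u) = 1/((W**2 + 11*u) + u) = 1/(W**2 + 12*u))
j(62, -212) - Q(39 - 1*7, 32) = 62 - 1/(32**2 + 12*(39 - 1*7)) = 62 - 1/(1024 + 12*(39 - 7)) = 62 - 1/(1024 + 12*32) = 62 - 1/(1024 + 384) = 62 - 1/1408 = 87295/1408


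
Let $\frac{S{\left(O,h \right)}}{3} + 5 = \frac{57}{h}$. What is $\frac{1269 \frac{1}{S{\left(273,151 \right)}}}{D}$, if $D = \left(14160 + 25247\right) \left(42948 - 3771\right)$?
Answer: $- \frac{7097}{119733992358} \approx -5.9273 \cdot 10^{-8}$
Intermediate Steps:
$S{\left(O,h \right)} = -15 + \frac{171}{h}$ ($S{\left(O,h \right)} = -15 + 3 \frac{57}{h} = -15 + \frac{171}{h}$)
$D = 1543848039$ ($D = 39407 \cdot 39177 = 1543848039$)
$\frac{1269 \frac{1}{S{\left(273,151 \right)}}}{D} = \frac{1269 \frac{1}{-15 + \frac{171}{151}}}{1543848039} = \frac{1269}{-15 + 171 \cdot \frac{1}{151}} \cdot \frac{1}{1543848039} = \frac{1269}{-15 + \frac{171}{151}} \cdot \frac{1}{1543848039} = \frac{1269}{- \frac{2094}{151}} \cdot \frac{1}{1543848039} = 1269 \left(- \frac{151}{2094}\right) \frac{1}{1543848039} = \left(- \frac{63873}{698}\right) \frac{1}{1543848039} = - \frac{7097}{119733992358}$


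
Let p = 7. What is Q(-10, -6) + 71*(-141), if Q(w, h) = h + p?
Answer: -10010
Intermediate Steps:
Q(w, h) = 7 + h (Q(w, h) = h + 7 = 7 + h)
Q(-10, -6) + 71*(-141) = (7 - 6) + 71*(-141) = 1 - 10011 = -10010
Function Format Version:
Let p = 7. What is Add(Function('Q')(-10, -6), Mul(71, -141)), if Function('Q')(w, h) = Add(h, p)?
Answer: -10010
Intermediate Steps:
Function('Q')(w, h) = Add(7, h) (Function('Q')(w, h) = Add(h, 7) = Add(7, h))
Add(Function('Q')(-10, -6), Mul(71, -141)) = Add(Add(7, -6), Mul(71, -141)) = Add(1, -10011) = -10010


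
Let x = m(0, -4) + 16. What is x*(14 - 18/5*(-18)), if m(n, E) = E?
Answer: 4728/5 ≈ 945.60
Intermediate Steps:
x = 12 (x = -4 + 16 = 12)
x*(14 - 18/5*(-18)) = 12*(14 - 18/5*(-18)) = 12*(14 + 324/5) = 12*(394/5) = 4728/5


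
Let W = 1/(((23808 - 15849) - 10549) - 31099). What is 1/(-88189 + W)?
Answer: -33689/2970999222 ≈ -1.1339e-5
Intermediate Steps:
W = -1/33689 (W = 1/((7959 - 10549) - 31099) = 1/(-2590 - 31099) = 1/(-33689) = -1/33689 ≈ -2.9683e-5)
1/(-88189 + W) = 1/(-88189 - 1/33689) = 1/(-2970999222/33689) = -33689/2970999222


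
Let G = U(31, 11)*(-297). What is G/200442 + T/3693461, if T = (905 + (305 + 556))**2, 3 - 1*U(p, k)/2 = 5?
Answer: 9538144270/11217041057 ≈ 0.85033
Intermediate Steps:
U(p, k) = -4 (U(p, k) = 6 - 2*5 = 6 - 10 = -4)
T = 3118756 (T = (905 + 861)**2 = 1766**2 = 3118756)
G = 1188 (G = -4*(-297) = 1188)
G/200442 + T/3693461 = 1188/200442 + 3118756/3693461 = 1188*(1/200442) + 3118756*(1/3693461) = 18/3037 + 3118756/3693461 = 9538144270/11217041057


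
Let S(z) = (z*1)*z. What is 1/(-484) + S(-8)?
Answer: 30975/484 ≈ 63.998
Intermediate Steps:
S(z) = z² (S(z) = z*z = z²)
1/(-484) + S(-8) = 1/(-484) + (-8)² = -1/484 + 64 = 30975/484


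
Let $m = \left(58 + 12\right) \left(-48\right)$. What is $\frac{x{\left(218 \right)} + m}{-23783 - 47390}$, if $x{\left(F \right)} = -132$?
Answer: $\frac{3492}{71173} \approx 0.049064$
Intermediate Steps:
$m = -3360$ ($m = 70 \left(-48\right) = -3360$)
$\frac{x{\left(218 \right)} + m}{-23783 - 47390} = \frac{-132 - 3360}{-23783 - 47390} = - \frac{3492}{-71173} = \left(-3492\right) \left(- \frac{1}{71173}\right) = \frac{3492}{71173}$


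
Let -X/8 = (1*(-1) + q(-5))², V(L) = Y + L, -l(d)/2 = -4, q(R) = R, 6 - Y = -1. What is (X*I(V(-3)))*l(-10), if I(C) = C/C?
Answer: -2304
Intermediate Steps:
Y = 7 (Y = 6 - 1*(-1) = 6 + 1 = 7)
l(d) = 8 (l(d) = -2*(-4) = 8)
V(L) = 7 + L
X = -288 (X = -8*(1*(-1) - 5)² = -8*(-1 - 5)² = -8*(-6)² = -8*36 = -288)
I(C) = 1
(X*I(V(-3)))*l(-10) = -288*1*8 = -288*8 = -2304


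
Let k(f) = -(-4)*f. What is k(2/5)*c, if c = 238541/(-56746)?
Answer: -954164/141865 ≈ -6.7259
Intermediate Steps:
c = -238541/56746 (c = 238541*(-1/56746) = -238541/56746 ≈ -4.2037)
k(f) = 4*f
k(2/5)*c = (4*(2/5))*(-238541/56746) = (4*(2*(⅕)))*(-238541/56746) = (4*(⅖))*(-238541/56746) = (8/5)*(-238541/56746) = -954164/141865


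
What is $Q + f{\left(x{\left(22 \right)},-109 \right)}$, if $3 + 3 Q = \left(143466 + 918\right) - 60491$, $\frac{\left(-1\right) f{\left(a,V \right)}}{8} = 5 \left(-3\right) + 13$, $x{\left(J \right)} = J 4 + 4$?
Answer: $\frac{83938}{3} \approx 27979.0$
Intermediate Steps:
$x{\left(J \right)} = 4 + 4 J$ ($x{\left(J \right)} = 4 J + 4 = 4 + 4 J$)
$f{\left(a,V \right)} = 16$ ($f{\left(a,V \right)} = - 8 \left(5 \left(-3\right) + 13\right) = - 8 \left(-15 + 13\right) = \left(-8\right) \left(-2\right) = 16$)
$Q = \frac{83890}{3}$ ($Q = -1 + \frac{\left(143466 + 918\right) - 60491}{3} = -1 + \frac{144384 - 60491}{3} = -1 + \frac{1}{3} \cdot 83893 = -1 + \frac{83893}{3} = \frac{83890}{3} \approx 27963.0$)
$Q + f{\left(x{\left(22 \right)},-109 \right)} = \frac{83890}{3} + 16 = \frac{83938}{3}$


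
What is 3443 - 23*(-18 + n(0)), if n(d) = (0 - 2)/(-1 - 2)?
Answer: 11525/3 ≈ 3841.7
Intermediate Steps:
n(d) = 2/3 (n(d) = -2/(-3) = -2*(-1/3) = 2/3)
3443 - 23*(-18 + n(0)) = 3443 - 23*(-18 + 2/3) = 3443 - 23*(-52)/3 = 3443 - 1*(-1196/3) = 3443 + 1196/3 = 11525/3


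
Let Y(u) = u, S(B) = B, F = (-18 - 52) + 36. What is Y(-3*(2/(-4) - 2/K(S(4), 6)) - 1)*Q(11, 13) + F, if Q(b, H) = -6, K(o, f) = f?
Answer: -43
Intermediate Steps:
F = -34 (F = -70 + 36 = -34)
Y(-3*(2/(-4) - 2/K(S(4), 6)) - 1)*Q(11, 13) + F = (-3*(2/(-4) - 2/6) - 1)*(-6) - 34 = (-3*(2*(-¼) - 2*⅙) - 1)*(-6) - 34 = (-3*(-½ - ⅓) - 1)*(-6) - 34 = (-3*(-⅚) - 1)*(-6) - 34 = (5/2 - 1)*(-6) - 34 = (3/2)*(-6) - 34 = -9 - 34 = -43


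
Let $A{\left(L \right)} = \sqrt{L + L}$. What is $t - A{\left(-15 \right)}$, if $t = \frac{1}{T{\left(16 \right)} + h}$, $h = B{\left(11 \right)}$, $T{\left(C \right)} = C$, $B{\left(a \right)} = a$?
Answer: $\frac{1}{27} - i \sqrt{30} \approx 0.037037 - 5.4772 i$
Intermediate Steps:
$h = 11$
$A{\left(L \right)} = \sqrt{2} \sqrt{L}$ ($A{\left(L \right)} = \sqrt{2 L} = \sqrt{2} \sqrt{L}$)
$t = \frac{1}{27}$ ($t = \frac{1}{16 + 11} = \frac{1}{27} \approx 0.037037$)
$t - A{\left(-15 \right)} = \frac{1}{27} - \sqrt{2} \sqrt{-15} = \frac{1}{27} - \sqrt{2} i \sqrt{15} = \frac{1}{27} - i \sqrt{30}$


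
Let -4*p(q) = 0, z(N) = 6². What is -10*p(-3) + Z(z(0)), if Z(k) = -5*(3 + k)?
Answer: -195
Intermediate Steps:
z(N) = 36
p(q) = 0 (p(q) = -¼*0 = 0)
Z(k) = -15 - 5*k
-10*p(-3) + Z(z(0)) = -10*0 + (-15 - 5*36) = 0 + (-15 - 180) = 0 - 195 = -195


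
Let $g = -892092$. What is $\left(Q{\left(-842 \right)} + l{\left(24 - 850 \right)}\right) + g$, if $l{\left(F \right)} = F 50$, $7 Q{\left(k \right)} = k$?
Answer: $- \frac{6534586}{7} \approx -9.3351 \cdot 10^{5}$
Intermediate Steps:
$Q{\left(k \right)} = \frac{k}{7}$
$l{\left(F \right)} = 50 F$
$\left(Q{\left(-842 \right)} + l{\left(24 - 850 \right)}\right) + g = \left(\frac{1}{7} \left(-842\right) + 50 \left(24 - 850\right)\right) - 892092 = \left(- \frac{842}{7} + 50 \left(24 - 850\right)\right) - 892092 = \left(- \frac{842}{7} + 50 \left(-826\right)\right) - 892092 = \left(- \frac{842}{7} - 41300\right) - 892092 = - \frac{289942}{7} - 892092 = - \frac{6534586}{7}$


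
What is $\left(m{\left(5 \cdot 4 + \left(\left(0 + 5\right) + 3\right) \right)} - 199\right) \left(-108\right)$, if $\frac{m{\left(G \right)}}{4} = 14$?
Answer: $15444$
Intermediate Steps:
$m{\left(G \right)} = 56$ ($m{\left(G \right)} = 4 \cdot 14 = 56$)
$\left(m{\left(5 \cdot 4 + \left(\left(0 + 5\right) + 3\right) \right)} - 199\right) \left(-108\right) = \left(56 - 199\right) \left(-108\right) = \left(-143\right) \left(-108\right) = 15444$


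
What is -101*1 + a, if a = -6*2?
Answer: -113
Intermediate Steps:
a = -12
-101*1 + a = -101*1 - 12 = -101 - 12 = -113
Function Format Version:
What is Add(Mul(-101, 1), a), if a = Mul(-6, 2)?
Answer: -113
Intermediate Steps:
a = -12
Add(Mul(-101, 1), a) = Add(Mul(-101, 1), -12) = Add(-101, -12) = -113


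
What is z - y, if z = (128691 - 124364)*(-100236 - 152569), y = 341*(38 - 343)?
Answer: -1093783230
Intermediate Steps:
y = -104005 (y = 341*(-305) = -104005)
z = -1093887235 (z = 4327*(-252805) = -1093887235)
z - y = -1093887235 - 1*(-104005) = -1093887235 + 104005 = -1093783230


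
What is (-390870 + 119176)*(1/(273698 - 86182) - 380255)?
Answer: 9686420438567413/93758 ≈ 1.0331e+11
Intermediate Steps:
(-390870 + 119176)*(1/(273698 - 86182) - 380255) = -271694*(1/187516 - 380255) = -271694*(-71303896579/187516) = 9686420438567413/93758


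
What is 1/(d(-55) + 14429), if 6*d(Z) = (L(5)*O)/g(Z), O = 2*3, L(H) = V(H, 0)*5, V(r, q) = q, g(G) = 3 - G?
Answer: 1/14429 ≈ 6.9305e-5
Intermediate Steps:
L(H) = 0 (L(H) = 0*5 = 0)
O = 6
d(Z) = 0 (d(Z) = ((0*6)/(3 - Z))/6 = (0/(3 - Z))/6 = (⅙)*0 = 0)
1/(d(-55) + 14429) = 1/(0 + 14429) = 1/14429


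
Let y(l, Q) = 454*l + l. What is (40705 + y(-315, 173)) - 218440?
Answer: -321060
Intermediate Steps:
y(l, Q) = 455*l
(40705 + y(-315, 173)) - 218440 = (40705 + 455*(-315)) - 218440 = (40705 - 143325) - 218440 = -102620 - 218440 = -321060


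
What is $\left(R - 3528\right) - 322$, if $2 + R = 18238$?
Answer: $14386$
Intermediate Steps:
$R = 18236$ ($R = -2 + 18238 = 18236$)
$\left(R - 3528\right) - 322 = \left(18236 - 3528\right) - 322 = 14708 - 322 = 14386$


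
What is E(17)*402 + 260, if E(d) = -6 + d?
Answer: 4682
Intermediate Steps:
E(17)*402 + 260 = (-6 + 17)*402 + 260 = 11*402 + 260 = 4422 + 260 = 4682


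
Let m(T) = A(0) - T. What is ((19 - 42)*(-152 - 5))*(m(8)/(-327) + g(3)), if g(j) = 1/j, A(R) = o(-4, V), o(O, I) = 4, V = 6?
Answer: 408043/327 ≈ 1247.8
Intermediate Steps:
A(R) = 4
m(T) = 4 - T
((19 - 42)*(-152 - 5))*(m(8)/(-327) + g(3)) = ((19 - 42)*(-152 - 5))*((4 - 1*8)/(-327) + 1/3) = (-23*(-157))*((4 - 8)*(-1/327) + ⅓) = 3611*(-4*(-1/327) + ⅓) = 3611*(4/327 + ⅓) = 3611*(113/327) = 408043/327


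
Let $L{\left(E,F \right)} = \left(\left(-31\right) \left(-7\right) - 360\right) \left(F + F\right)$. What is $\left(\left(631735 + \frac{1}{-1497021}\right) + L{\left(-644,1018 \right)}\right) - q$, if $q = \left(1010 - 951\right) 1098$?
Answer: $\frac{412885876904}{1497021} \approx 2.7581 \cdot 10^{5}$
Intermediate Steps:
$L{\left(E,F \right)} = - 286 F$ ($L{\left(E,F \right)} = \left(217 - 360\right) 2 F = - 143 \cdot 2 F = - 286 F$)
$q = 64782$ ($q = 59 \cdot 1098 = 64782$)
$\left(\left(631735 + \frac{1}{-1497021}\right) + L{\left(-644,1018 \right)}\right) - q = \left(\left(631735 + \frac{1}{-1497021}\right) - 291148\right) - 64782 = \left(\left(631735 - \frac{1}{1497021}\right) - 291148\right) - 64782 = \left(\frac{945720561434}{1497021} - 291148\right) - 64782 = \frac{509865891326}{1497021} - 64782 = \frac{412885876904}{1497021}$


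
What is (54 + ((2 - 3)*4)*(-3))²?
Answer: 4356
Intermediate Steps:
(54 + ((2 - 3)*4)*(-3))² = (54 - 1*4*(-3))² = (54 - 4*(-3))² = (54 + 12)² = 66² = 4356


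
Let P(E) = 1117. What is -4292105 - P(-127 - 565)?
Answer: -4293222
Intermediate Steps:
-4292105 - P(-127 - 565) = -4292105 - 1*1117 = -4292105 - 1117 = -4293222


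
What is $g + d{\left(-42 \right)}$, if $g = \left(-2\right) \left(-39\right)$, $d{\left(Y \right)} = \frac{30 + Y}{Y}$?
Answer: $\frac{548}{7} \approx 78.286$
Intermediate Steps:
$d{\left(Y \right)} = \frac{30 + Y}{Y}$
$g = 78$
$g + d{\left(-42 \right)} = 78 + \frac{30 - 42}{-42} = 78 - - \frac{2}{7} = 78 + \frac{2}{7} = \frac{548}{7}$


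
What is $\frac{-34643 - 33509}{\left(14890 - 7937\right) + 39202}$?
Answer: $- \frac{68152}{46155} \approx -1.4766$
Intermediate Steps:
$\frac{-34643 - 33509}{\left(14890 - 7937\right) + 39202} = - \frac{68152}{\left(14890 - 7937\right) + 39202} = - \frac{68152}{6953 + 39202} = - \frac{68152}{46155}$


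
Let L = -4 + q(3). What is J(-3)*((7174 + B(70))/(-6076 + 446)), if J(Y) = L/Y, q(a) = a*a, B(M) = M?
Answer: 3622/1689 ≈ 2.1445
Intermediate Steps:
q(a) = a²
L = 5 (L = -4 + 3² = -4 + 9 = 5)
J(Y) = 5/Y
J(-3)*((7174 + B(70))/(-6076 + 446)) = (5/(-3))*((7174 + 70)/(-6076 + 446)) = (5*(-⅓))*(7244/(-5630)) = -36220*(-1)/(3*5630) = -5/3*(-3622/2815) = 3622/1689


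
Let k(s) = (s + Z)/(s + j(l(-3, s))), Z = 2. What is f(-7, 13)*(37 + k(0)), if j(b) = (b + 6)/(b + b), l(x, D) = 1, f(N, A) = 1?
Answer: 263/7 ≈ 37.571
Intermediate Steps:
j(b) = (6 + b)/(2*b) (j(b) = (6 + b)/((2*b)) = (6 + b)*(1/(2*b)) = (6 + b)/(2*b))
k(s) = (2 + s)/(7/2 + s) (k(s) = (s + 2)/(s + (1/2)*(6 + 1)/1) = (2 + s)/(s + (1/2)*1*7) = (2 + s)/(s + 7/2) = (2 + s)/(7/2 + s))
f(-7, 13)*(37 + k(0)) = 1*(37 + 2*(2 + 0)/(7 + 2*0)) = 1*(37 + 2*2/(7 + 0)) = 1*(37 + 2*2/7) = 1*(37 + 2*(1/7)*2) = 1*(37 + 4/7) = 1*(263/7) = 263/7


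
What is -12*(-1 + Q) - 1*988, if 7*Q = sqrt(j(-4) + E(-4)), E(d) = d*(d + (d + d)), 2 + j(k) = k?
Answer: -976 - 12*sqrt(42)/7 ≈ -987.11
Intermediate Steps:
j(k) = -2 + k
E(d) = 3*d**2 (E(d) = d*(d + 2*d) = d*(3*d) = 3*d**2)
Q = sqrt(42)/7 (Q = sqrt((-2 - 4) + 3*(-4)**2)/7 = sqrt(-6 + 3*16)/7 = sqrt(-6 + 48)/7 = sqrt(42)/7 ≈ 0.92582)
-12*(-1 + Q) - 1*988 = -12*(-1 + sqrt(42)/7) - 1*988 = (12 - 12*sqrt(42)/7) - 988 = -976 - 12*sqrt(42)/7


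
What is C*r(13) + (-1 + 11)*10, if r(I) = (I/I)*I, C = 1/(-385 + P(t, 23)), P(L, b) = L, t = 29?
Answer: 35587/356 ≈ 99.964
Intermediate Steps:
C = -1/356 (C = 1/(-385 + 29) = 1/(-356) = -1/356 ≈ -0.0028090)
r(I) = I (r(I) = 1*I = I)
C*r(13) + (-1 + 11)*10 = -1/356*13 + (-1 + 11)*10 = -13/356 + 10*10 = -13/356 + 100 = 35587/356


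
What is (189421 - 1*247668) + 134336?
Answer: 76089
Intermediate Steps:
(189421 - 1*247668) + 134336 = (189421 - 247668) + 134336 = -58247 + 134336 = 76089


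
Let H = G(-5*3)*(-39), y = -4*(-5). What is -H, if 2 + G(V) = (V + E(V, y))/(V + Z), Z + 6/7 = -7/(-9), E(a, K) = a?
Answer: -39/95 ≈ -0.41053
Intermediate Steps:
y = 20
Z = -5/63 (Z = -6/7 - 7/(-9) = -6/7 - 7*(-⅑) = -6/7 + 7/9 = -5/63 ≈ -0.079365)
G(V) = -2 + 2*V/(-5/63 + V) (G(V) = -2 + (V + V)/(V - 5/63) = -2 + (2*V)/(-5/63 + V) = -2 + 2*V/(-5/63 + V))
H = 39/95 (H = (10/(-5 + 63*(-5*3)))*(-39) = (10/(-5 + 63*(-15)))*(-39) = (10/(-5 - 945))*(-39) = (10/(-950))*(-39) = (10*(-1/950))*(-39) = -1/95*(-39) = 39/95 ≈ 0.41053)
-H = -1*39/95 = -39/95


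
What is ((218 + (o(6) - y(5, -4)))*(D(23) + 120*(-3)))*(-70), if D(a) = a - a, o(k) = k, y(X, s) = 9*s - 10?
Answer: 6804000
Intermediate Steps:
y(X, s) = -10 + 9*s
D(a) = 0
((218 + (o(6) - y(5, -4)))*(D(23) + 120*(-3)))*(-70) = ((218 + (6 - (-10 + 9*(-4))))*(0 + 120*(-3)))*(-70) = ((218 + (6 - (-10 - 36)))*(0 - 360))*(-70) = ((218 + (6 - 1*(-46)))*(-360))*(-70) = ((218 + (6 + 46))*(-360))*(-70) = ((218 + 52)*(-360))*(-70) = (270*(-360))*(-70) = -97200*(-70) = 6804000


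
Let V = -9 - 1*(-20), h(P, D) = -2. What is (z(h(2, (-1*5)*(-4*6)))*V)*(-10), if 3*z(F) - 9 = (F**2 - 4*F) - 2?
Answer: -2090/3 ≈ -696.67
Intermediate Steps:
V = 11 (V = -9 + 20 = 11)
z(F) = 7/3 - 4*F/3 + F**2/3 (z(F) = 3 + ((F**2 - 4*F) - 2)/3 = 3 + (-2 + F**2 - 4*F)/3 = 3 + (-2/3 - 4*F/3 + F**2/3) = 7/3 - 4*F/3 + F**2/3)
(z(h(2, (-1*5)*(-4*6)))*V)*(-10) = ((7/3 - 4/3*(-2) + (1/3)*(-2)**2)*11)*(-10) = ((7/3 + 8/3 + (1/3)*4)*11)*(-10) = ((7/3 + 8/3 + 4/3)*11)*(-10) = ((19/3)*11)*(-10) = (209/3)*(-10) = -2090/3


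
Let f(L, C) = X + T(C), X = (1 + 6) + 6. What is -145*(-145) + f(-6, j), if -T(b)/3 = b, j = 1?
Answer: 21035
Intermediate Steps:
T(b) = -3*b
X = 13 (X = 7 + 6 = 13)
f(L, C) = 13 - 3*C
-145*(-145) + f(-6, j) = -145*(-145) + (13 - 3*1) = 21025 + (13 - 3) = 21025 + 10 = 21035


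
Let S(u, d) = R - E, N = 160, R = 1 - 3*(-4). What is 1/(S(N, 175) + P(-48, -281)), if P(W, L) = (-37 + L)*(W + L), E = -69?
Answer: 1/104704 ≈ 9.5507e-6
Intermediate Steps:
R = 13 (R = 1 + 12 = 13)
P(W, L) = (-37 + L)*(L + W)
S(u, d) = 82 (S(u, d) = 13 - 1*(-69) = 13 + 69 = 82)
1/(S(N, 175) + P(-48, -281)) = 1/(82 + ((-281)² - 37*(-281) - 37*(-48) - 281*(-48))) = 1/(82 + (78961 + 10397 + 1776 + 13488)) = 1/(82 + 104622) = 1/104704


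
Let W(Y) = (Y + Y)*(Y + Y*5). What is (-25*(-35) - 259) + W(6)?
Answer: 1048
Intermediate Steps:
W(Y) = 12*Y² (W(Y) = (2*Y)*(Y + 5*Y) = (2*Y)*(6*Y) = 12*Y²)
(-25*(-35) - 259) + W(6) = (-25*(-35) - 259) + 12*6² = (875 - 259) + 12*36 = 616 + 432 = 1048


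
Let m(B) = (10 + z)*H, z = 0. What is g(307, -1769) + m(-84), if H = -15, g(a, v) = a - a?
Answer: -150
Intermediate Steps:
g(a, v) = 0
m(B) = -150 (m(B) = (10 + 0)*(-15) = 10*(-15) = -150)
g(307, -1769) + m(-84) = 0 - 150 = -150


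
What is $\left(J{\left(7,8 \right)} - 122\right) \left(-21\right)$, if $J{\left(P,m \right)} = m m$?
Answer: $1218$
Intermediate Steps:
$J{\left(P,m \right)} = m^{2}$
$\left(J{\left(7,8 \right)} - 122\right) \left(-21\right) = \left(8^{2} - 122\right) \left(-21\right) = \left(64 - 122\right) \left(-21\right) = \left(-58\right) \left(-21\right) = 1218$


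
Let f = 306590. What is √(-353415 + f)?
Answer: 5*I*√1873 ≈ 216.39*I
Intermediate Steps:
√(-353415 + f) = √(-353415 + 306590) = √(-46825) = 5*I*√1873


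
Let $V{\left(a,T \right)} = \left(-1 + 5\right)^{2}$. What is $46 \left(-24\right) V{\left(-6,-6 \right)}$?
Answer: $-17664$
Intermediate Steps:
$V{\left(a,T \right)} = 16$ ($V{\left(a,T \right)} = 4^{2} = 16$)
$46 \left(-24\right) V{\left(-6,-6 \right)} = 46 \left(-24\right) 16 = \left(-1104\right) 16 = -17664$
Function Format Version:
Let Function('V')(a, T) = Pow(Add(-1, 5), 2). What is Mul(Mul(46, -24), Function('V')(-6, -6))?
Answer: -17664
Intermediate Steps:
Function('V')(a, T) = 16 (Function('V')(a, T) = Pow(4, 2) = 16)
Mul(Mul(46, -24), Function('V')(-6, -6)) = Mul(Mul(46, -24), 16) = Mul(-1104, 16) = -17664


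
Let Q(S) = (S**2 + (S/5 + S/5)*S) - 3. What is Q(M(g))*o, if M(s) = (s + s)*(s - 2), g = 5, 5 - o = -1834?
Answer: 2311623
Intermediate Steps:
o = 1839 (o = 5 - 1*(-1834) = 5 + 1834 = 1839)
M(s) = 2*s*(-2 + s) (M(s) = (2*s)*(-2 + s) = 2*s*(-2 + s))
Q(S) = -3 + 7*S**2/5 (Q(S) = (S**2 + (S*(1/5) + S*(1/5))*S) - 3 = (S**2 + (S/5 + S/5)*S) - 3 = (S**2 + (2*S/5)*S) - 3 = (S**2 + 2*S**2/5) - 3 = 7*S**2/5 - 3 = -3 + 7*S**2/5)
Q(M(g))*o = (-3 + 7*(2*5*(-2 + 5))**2/5)*1839 = (-3 + 7*(2*5*3)**2/5)*1839 = (-3 + (7/5)*30**2)*1839 = (-3 + (7/5)*900)*1839 = (-3 + 1260)*1839 = 1257*1839 = 2311623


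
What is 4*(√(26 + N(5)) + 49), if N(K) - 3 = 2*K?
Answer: 196 + 4*√39 ≈ 220.98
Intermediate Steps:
N(K) = 3 + 2*K
4*(√(26 + N(5)) + 49) = 4*(√(26 + (3 + 2*5)) + 49) = 4*(√(26 + (3 + 10)) + 49) = 4*(√(26 + 13) + 49) = 4*(√39 + 49) = 4*(49 + √39) = 196 + 4*√39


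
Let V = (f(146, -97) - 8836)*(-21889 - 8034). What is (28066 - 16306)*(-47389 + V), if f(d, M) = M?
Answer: 3142916095200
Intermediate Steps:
V = 267302159 (V = (-97 - 8836)*(-21889 - 8034) = -8933*(-29923) = 267302159)
(28066 - 16306)*(-47389 + V) = (28066 - 16306)*(-47389 + 267302159) = 11760*267254770 = 3142916095200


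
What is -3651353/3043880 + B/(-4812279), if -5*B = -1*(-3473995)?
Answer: -15456444583367/14647999802520 ≈ -1.0552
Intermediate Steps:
B = -694799 (B = -(-1)*(-3473995)/5 = -⅕*3473995 = -694799)
-3651353/3043880 + B/(-4812279) = -3651353/3043880 - 694799/(-4812279) = -3651353*1/3043880 - 694799*(-1/4812279) = -3651353/3043880 + 694799/4812279 = -15456444583367/14647999802520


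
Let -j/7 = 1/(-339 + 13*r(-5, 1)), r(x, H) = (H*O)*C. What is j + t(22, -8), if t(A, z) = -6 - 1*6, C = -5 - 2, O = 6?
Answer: -10613/885 ≈ -11.992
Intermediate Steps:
C = -7
r(x, H) = -42*H (r(x, H) = (H*6)*(-7) = (6*H)*(-7) = -42*H)
t(A, z) = -12 (t(A, z) = -6 - 6 = -12)
j = 7/885 (j = -7/(-339 + 13*(-42*1)) = -7/(-339 + 13*(-42)) = -7/(-339 - 546) = -7/(-885) = -7*(-1/885) = 7/885 ≈ 0.0079096)
j + t(22, -8) = 7/885 - 12 = -10613/885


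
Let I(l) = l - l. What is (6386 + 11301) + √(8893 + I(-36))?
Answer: 17687 + √8893 ≈ 17781.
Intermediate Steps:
I(l) = 0
(6386 + 11301) + √(8893 + I(-36)) = (6386 + 11301) + √(8893 + 0) = 17687 + √8893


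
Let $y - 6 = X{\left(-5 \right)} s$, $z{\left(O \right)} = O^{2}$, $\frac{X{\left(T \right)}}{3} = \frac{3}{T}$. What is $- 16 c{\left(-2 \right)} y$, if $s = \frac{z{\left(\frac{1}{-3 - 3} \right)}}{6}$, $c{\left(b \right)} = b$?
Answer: $\frac{2876}{15} \approx 191.73$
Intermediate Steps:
$X{\left(T \right)} = \frac{9}{T}$ ($X{\left(T \right)} = 3 \frac{3}{T} = \frac{9}{T}$)
$s = \frac{1}{216}$ ($s = \frac{\left(\frac{1}{-3 - 3}\right)^{2}}{6} = \left(\frac{1}{-6}\right)^{2} \cdot \frac{1}{6} = \left(- \frac{1}{6}\right)^{2} \cdot \frac{1}{6} = \frac{1}{36} \cdot \frac{1}{6} = \frac{1}{216} \approx 0.0046296$)
$y = \frac{719}{120}$ ($y = 6 + \frac{9}{-5} \cdot \frac{1}{216} = 6 + 9 \left(- \frac{1}{5}\right) \frac{1}{216} = 6 - \frac{1}{120} = \frac{719}{120} \approx 5.9917$)
$- 16 c{\left(-2 \right)} y = \left(-16\right) \left(-2\right) \frac{719}{120} = 32 \cdot \frac{719}{120} = \frac{2876}{15}$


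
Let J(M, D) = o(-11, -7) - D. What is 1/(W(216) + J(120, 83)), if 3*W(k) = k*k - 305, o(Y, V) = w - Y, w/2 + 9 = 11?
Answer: 3/46147 ≈ 6.5010e-5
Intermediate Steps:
w = 4 (w = -18 + 2*11 = -18 + 22 = 4)
o(Y, V) = 4 - Y
W(k) = -305/3 + k²/3 (W(k) = (k*k - 305)/3 = (k² - 305)/3 = (-305 + k²)/3 = -305/3 + k²/3)
J(M, D) = 15 - D (J(M, D) = (4 - 1*(-11)) - D = (4 + 11) - D = 15 - D)
1/(W(216) + J(120, 83)) = 1/((-305/3 + (⅓)*216²) + (15 - 1*83)) = 1/((-305/3 + (⅓)*46656) + (15 - 83)) = 1/((-305/3 + 15552) - 68) = 1/(46351/3 - 68) = 1/(46147/3) = 3/46147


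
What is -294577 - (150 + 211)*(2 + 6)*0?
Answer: -294577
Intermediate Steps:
-294577 - (150 + 211)*(2 + 6)*0 = -294577 - 361*8*0 = -294577 - 361*0 = -294577 - 1*0 = -294577 + 0 = -294577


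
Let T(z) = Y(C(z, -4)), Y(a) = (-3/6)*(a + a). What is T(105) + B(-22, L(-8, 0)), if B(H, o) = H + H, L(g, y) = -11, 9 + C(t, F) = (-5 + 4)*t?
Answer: 70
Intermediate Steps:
C(t, F) = -9 - t (C(t, F) = -9 + (-5 + 4)*t = -9 - t)
B(H, o) = 2*H
Y(a) = -a (Y(a) = (-3*⅙)*(2*a) = -a)
T(z) = 9 + z (T(z) = -(-9 - z) = 9 + z)
T(105) + B(-22, L(-8, 0)) = (9 + 105) + 2*(-22) = 114 - 44 = 70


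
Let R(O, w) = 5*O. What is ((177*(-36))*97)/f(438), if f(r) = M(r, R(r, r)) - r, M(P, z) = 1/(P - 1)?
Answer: 270102708/191405 ≈ 1411.2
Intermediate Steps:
M(P, z) = 1/(-1 + P)
f(r) = 1/(-1 + r) - r
((177*(-36))*97)/f(438) = ((177*(-36))*97)/(((1 - 1*438*(-1 + 438))/(-1 + 438))) = (-6372*97)/(((1 - 1*438*437)/437)) = -618084*437/(1 - 191406) = -618084/((1/437)*(-191405)) = -618084/(-191405/437) = -618084*(-437/191405) = 270102708/191405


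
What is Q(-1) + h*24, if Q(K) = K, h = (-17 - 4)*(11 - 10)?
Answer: -505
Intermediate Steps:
h = -21 (h = -21*1 = -21)
Q(-1) + h*24 = -1 - 21*24 = -1 - 504 = -505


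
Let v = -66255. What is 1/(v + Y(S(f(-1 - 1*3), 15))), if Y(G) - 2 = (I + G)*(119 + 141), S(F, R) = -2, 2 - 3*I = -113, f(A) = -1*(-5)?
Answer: -3/170419 ≈ -1.7604e-5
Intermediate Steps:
f(A) = 5
I = 115/3 (I = 2/3 - 1/3*(-113) = 2/3 + 113/3 = 115/3 ≈ 38.333)
Y(G) = 29906/3 + 260*G (Y(G) = 2 + (115/3 + G)*(119 + 141) = 2 + (115/3 + G)*260 = 2 + (29900/3 + 260*G) = 29906/3 + 260*G)
1/(v + Y(S(f(-1 - 1*3), 15))) = 1/(-66255 + (29906/3 + 260*(-2))) = 1/(-66255 + (29906/3 - 520)) = 1/(-66255 + 28346/3) = 1/(-170419/3) = -3/170419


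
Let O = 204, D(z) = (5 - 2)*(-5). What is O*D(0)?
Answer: -3060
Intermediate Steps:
D(z) = -15 (D(z) = 3*(-5) = -15)
O*D(0) = 204*(-15) = -3060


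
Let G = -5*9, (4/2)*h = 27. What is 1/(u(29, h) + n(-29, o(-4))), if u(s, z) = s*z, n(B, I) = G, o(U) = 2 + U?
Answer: 2/693 ≈ 0.0028860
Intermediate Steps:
h = 27/2 (h = (½)*27 = 27/2 ≈ 13.500)
G = -45
n(B, I) = -45
1/(u(29, h) + n(-29, o(-4))) = 1/(29*(27/2) - 45) = 1/(783/2 - 45) = 1/(693/2) = 2/693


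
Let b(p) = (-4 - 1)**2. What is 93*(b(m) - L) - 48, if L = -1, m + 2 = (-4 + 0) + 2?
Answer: 2370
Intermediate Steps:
m = -4 (m = -2 + ((-4 + 0) + 2) = -2 + (-4 + 2) = -2 - 2 = -4)
b(p) = 25 (b(p) = (-5)**2 = 25)
93*(b(m) - L) - 48 = 93*(25 - 1*(-1)) - 48 = 93*(25 + 1) - 48 = 93*26 - 48 = 2418 - 48 = 2370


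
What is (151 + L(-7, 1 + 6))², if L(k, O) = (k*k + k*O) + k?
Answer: 20736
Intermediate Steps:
L(k, O) = k + k² + O*k (L(k, O) = (k² + O*k) + k = k + k² + O*k)
(151 + L(-7, 1 + 6))² = (151 - 7*(1 + (1 + 6) - 7))² = (151 - 7*(1 + 7 - 7))² = (151 - 7*1)² = (151 - 7)² = 144² = 20736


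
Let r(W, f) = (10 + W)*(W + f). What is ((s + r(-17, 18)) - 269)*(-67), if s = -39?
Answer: 21105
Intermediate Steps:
((s + r(-17, 18)) - 269)*(-67) = ((-39 + ((-17)**2 + 10*(-17) + 10*18 - 17*18)) - 269)*(-67) = ((-39 + (289 - 170 + 180 - 306)) - 269)*(-67) = ((-39 - 7) - 269)*(-67) = (-46 - 269)*(-67) = -315*(-67) = 21105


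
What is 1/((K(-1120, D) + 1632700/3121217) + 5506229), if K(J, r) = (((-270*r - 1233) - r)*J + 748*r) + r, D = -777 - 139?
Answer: -3121217/848419238019955 ≈ -3.6789e-9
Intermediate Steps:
D = -916
K(J, r) = 749*r + J*(-1233 - 271*r) (K(J, r) = (((-1233 - 270*r) - r)*J + 748*r) + r = ((-1233 - 271*r)*J + 748*r) + r = (J*(-1233 - 271*r) + 748*r) + r = (748*r + J*(-1233 - 271*r)) + r = 749*r + J*(-1233 - 271*r))
1/((K(-1120, D) + 1632700/3121217) + 5506229) = 1/(((-1233*(-1120) + 749*(-916) - 271*(-1120)*(-916)) + 1632700/3121217) + 5506229) = 1/(((1380960 - 686084 - 278024320) + 1632700*(1/3121217)) + 5506229) = 1/((-277329444 + 1632700/3121217) + 5506229) = 1/(-865605373580648/3121217 + 5506229) = 1/(-848419238019955/3121217) = -3121217/848419238019955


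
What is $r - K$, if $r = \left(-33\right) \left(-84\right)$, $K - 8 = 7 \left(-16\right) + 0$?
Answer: $2876$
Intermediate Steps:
$K = -104$ ($K = 8 + \left(7 \left(-16\right) + 0\right) = 8 + \left(-112 + 0\right) = 8 - 112 = -104$)
$r = 2772$
$r - K = 2772 - -104 = 2772 + 104 = 2876$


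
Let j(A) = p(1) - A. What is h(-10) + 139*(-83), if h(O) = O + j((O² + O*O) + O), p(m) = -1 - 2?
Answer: -11740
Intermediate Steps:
p(m) = -3
j(A) = -3 - A
h(O) = -3 - 2*O² (h(O) = O + (-3 - ((O² + O*O) + O)) = O + (-3 - ((O² + O²) + O)) = O + (-3 - (2*O² + O)) = O + (-3 - (O + 2*O²)) = O + (-3 + (-O - 2*O²)) = O + (-3 - O - 2*O²) = -3 - 2*O²)
h(-10) + 139*(-83) = (-3 - 2*(-10)²) + 139*(-83) = (-3 - 2*100) - 11537 = (-3 - 200) - 11537 = -203 - 11537 = -11740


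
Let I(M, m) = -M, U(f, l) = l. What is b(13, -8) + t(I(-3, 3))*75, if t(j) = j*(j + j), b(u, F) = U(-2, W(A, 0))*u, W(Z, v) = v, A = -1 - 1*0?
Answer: 1350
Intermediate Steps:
A = -1 (A = -1 + 0 = -1)
b(u, F) = 0 (b(u, F) = 0*u = 0)
t(j) = 2*j² (t(j) = j*(2*j) = 2*j²)
b(13, -8) + t(I(-3, 3))*75 = 0 + (2*(-1*(-3))²)*75 = 0 + (2*3²)*75 = 0 + (2*9)*75 = 0 + 18*75 = 0 + 1350 = 1350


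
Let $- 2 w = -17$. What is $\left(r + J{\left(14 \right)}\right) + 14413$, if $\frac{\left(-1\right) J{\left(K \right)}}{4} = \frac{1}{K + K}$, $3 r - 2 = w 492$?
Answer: $\frac{331958}{21} \approx 15808.0$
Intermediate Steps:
$w = \frac{17}{2}$ ($w = \left(- \frac{1}{2}\right) \left(-17\right) = \frac{17}{2} \approx 8.5$)
$r = \frac{4184}{3}$ ($r = \frac{2}{3} + \frac{\frac{17}{2} \cdot 492}{3} = \frac{2}{3} + \frac{1}{3} \cdot 4182 = \frac{2}{3} + 1394 = \frac{4184}{3} \approx 1394.7$)
$J{\left(K \right)} = - \frac{2}{K}$ ($J{\left(K \right)} = - \frac{4}{K + K} = - \frac{4}{2 K} = - 4 \frac{1}{2 K} = - \frac{2}{K}$)
$\left(r + J{\left(14 \right)}\right) + 14413 = \left(\frac{4184}{3} - \frac{2}{14}\right) + 14413 = \left(\frac{4184}{3} - \frac{1}{7}\right) + 14413 = \frac{29285}{21} + 14413 = \frac{331958}{21}$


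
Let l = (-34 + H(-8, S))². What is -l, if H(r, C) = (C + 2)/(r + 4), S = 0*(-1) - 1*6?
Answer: -1089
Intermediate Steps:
S = -6 (S = 0 - 6 = -6)
H(r, C) = (2 + C)/(4 + r)
l = 1089 (l = (-34 + (2 - 6)/(4 - 8))² = (-34 - 4/(-4))² = (-34 - ¼*(-4))² = (-34 + 1)² = (-33)² = 1089)
-l = -1*1089 = -1089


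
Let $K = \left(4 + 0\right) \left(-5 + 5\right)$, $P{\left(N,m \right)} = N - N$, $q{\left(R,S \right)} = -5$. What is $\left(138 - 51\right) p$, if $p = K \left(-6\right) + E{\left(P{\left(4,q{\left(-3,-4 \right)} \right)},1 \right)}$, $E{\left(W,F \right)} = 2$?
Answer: $174$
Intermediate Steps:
$P{\left(N,m \right)} = 0$
$K = 0$ ($K = 4 \cdot 0 = 0$)
$p = 2$ ($p = 0 \left(-6\right) + 2 = 0 + 2 = 2$)
$\left(138 - 51\right) p = \left(138 - 51\right) 2 = 87 \cdot 2 = 174$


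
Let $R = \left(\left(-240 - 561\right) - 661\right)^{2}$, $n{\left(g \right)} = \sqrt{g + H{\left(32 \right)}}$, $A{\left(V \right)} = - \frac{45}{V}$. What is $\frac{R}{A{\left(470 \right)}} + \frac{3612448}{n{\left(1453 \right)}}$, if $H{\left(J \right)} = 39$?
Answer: $- \frac{200919736}{9} + \frac{1806224 \sqrt{373}}{373} \approx -2.2231 \cdot 10^{7}$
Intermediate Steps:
$n{\left(g \right)} = \sqrt{39 + g}$ ($n{\left(g \right)} = \sqrt{g + 39} = \sqrt{39 + g}$)
$R = 2137444$ ($R = \left(\left(-240 - 561\right) - 661\right)^{2} = \left(-801 - 661\right)^{2} = \left(-1462\right)^{2} = 2137444$)
$\frac{R}{A{\left(470 \right)}} + \frac{3612448}{n{\left(1453 \right)}} = \frac{2137444}{\left(-45\right) \frac{1}{470}} + \frac{3612448}{\sqrt{39 + 1453}} = \frac{2137444}{\left(-45\right) \frac{1}{470}} + \frac{3612448}{\sqrt{1492}} = \frac{2137444}{- \frac{9}{94}} + \frac{3612448}{2 \sqrt{373}} = 2137444 \left(- \frac{94}{9}\right) + 3612448 \frac{\sqrt{373}}{746} = - \frac{200919736}{9} + \frac{1806224 \sqrt{373}}{373}$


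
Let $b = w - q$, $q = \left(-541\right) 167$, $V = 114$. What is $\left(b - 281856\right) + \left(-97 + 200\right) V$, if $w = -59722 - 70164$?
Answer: $-309653$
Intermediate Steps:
$w = -129886$
$q = -90347$
$b = -39539$ ($b = -129886 - -90347 = -129886 + 90347 = -39539$)
$\left(b - 281856\right) + \left(-97 + 200\right) V = \left(-39539 - 281856\right) + \left(-97 + 200\right) 114 = -321395 + 103 \cdot 114 = -321395 + 11742 = -309653$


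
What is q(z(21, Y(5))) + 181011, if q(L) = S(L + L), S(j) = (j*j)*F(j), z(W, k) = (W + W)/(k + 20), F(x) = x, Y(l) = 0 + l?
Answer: 2828889579/15625 ≈ 1.8105e+5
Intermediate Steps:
Y(l) = l
z(W, k) = 2*W/(20 + k) (z(W, k) = (2*W)/(20 + k) = 2*W/(20 + k))
S(j) = j**3 (S(j) = (j*j)*j = j**2*j = j**3)
q(L) = 8*L**3 (q(L) = (L + L)**3 = (2*L)**3 = 8*L**3)
q(z(21, Y(5))) + 181011 = 8*(2*21/(20 + 5))**3 + 181011 = 8*(2*21/25)**3 + 181011 = 8*(2*21*(1/25))**3 + 181011 = 8*(42/25)**3 + 181011 = 8*(74088/15625) + 181011 = 592704/15625 + 181011 = 2828889579/15625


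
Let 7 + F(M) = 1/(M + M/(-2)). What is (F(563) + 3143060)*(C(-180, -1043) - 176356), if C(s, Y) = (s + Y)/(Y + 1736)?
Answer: -30895119556210853/55737 ≈ -5.5430e+11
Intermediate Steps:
C(s, Y) = (Y + s)/(1736 + Y)
F(M) = -7 + 2/M (F(M) = -7 + 1/(M + M/(-2)) = -7 + 1/(M + M*(-1/2)) = -7 + 1/(M - M/2) = -7 + 1/(M/2) = -7 + 2/M)
(F(563) + 3143060)*(C(-180, -1043) - 176356) = ((-7 + 2/563) + 3143060)*((-1043 - 180)/(1736 - 1043) - 176356) = ((-7 + 2*(1/563)) + 3143060)*(-1223/693 - 176356) = ((-7 + 2/563) + 3143060)*((1/693)*(-1223) - 176356) = (-3939/563 + 3143060)*(-1223/693 - 176356) = (1769538841/563)*(-122215931/693) = -30895119556210853/55737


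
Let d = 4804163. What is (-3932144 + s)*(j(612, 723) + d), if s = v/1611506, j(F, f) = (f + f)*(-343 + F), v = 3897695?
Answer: -32907194141576527153/1611506 ≈ -2.0420e+13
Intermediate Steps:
j(F, f) = 2*f*(-343 + F) (j(F, f) = (2*f)*(-343 + F) = 2*f*(-343 + F))
s = 3897695/1611506 ≈ 2.4187
(-3932144 + s)*(j(612, 723) + d) = (-3932144 + 3897695/1611506)*(2*723*(-343 + 612) + 4804163) = -6336669751169*(2*723*269 + 4804163)/1611506 = -6336669751169*(388974 + 4804163)/1611506 = -6336669751169/1611506*5193137 = -32907194141576527153/1611506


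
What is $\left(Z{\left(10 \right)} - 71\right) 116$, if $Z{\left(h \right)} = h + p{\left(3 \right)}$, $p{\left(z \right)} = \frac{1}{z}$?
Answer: $- \frac{21112}{3} \approx -7037.3$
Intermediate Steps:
$Z{\left(h \right)} = \frac{1}{3} + h$ ($Z{\left(h \right)} = h + \frac{1}{3} = \frac{1}{3} + h$)
$\left(Z{\left(10 \right)} - 71\right) 116 = \left(\left(\frac{1}{3} + 10\right) - 71\right) 116 = \left(\frac{31}{3} - 71\right) 116 = \left(- \frac{182}{3}\right) 116 = - \frac{21112}{3}$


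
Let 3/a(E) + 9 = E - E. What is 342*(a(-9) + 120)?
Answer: 40926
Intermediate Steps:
a(E) = -1/3 (a(E) = 3/(-9 + (E - E)) = 3/(-9 + 0) = 3/(-9) = 3*(-1/9) = -1/3)
342*(a(-9) + 120) = 342*(-1/3 + 120) = 342*(359/3) = 40926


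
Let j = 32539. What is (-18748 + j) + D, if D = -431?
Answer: 13360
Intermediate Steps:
(-18748 + j) + D = (-18748 + 32539) - 431 = 13791 - 431 = 13360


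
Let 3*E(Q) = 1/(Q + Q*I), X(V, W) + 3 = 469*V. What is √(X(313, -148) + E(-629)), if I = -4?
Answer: √522699525215/1887 ≈ 383.14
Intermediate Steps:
X(V, W) = -3 + 469*V
E(Q) = -1/(9*Q) (E(Q) = 1/(3*(Q + Q*(-4))) = 1/(3*(Q - 4*Q)) = 1/(3*((-3*Q))) = (-1/(3*Q))/3 = -1/(9*Q))
√(X(313, -148) + E(-629)) = √((-3 + 469*313) - ⅑/(-629)) = √((-3 + 146797) - ⅑*(-1/629)) = √(146794 + 1/5661) = √(831000835/5661) = √522699525215/1887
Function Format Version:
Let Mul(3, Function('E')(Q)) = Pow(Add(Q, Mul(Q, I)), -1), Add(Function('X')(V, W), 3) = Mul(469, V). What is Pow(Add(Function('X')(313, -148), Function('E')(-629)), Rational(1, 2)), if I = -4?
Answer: Mul(Rational(1, 1887), Pow(522699525215, Rational(1, 2))) ≈ 383.14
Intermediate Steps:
Function('X')(V, W) = Add(-3, Mul(469, V))
Function('E')(Q) = Mul(Rational(-1, 9), Pow(Q, -1)) (Function('E')(Q) = Mul(Rational(1, 3), Pow(Add(Q, Mul(Q, -4)), -1)) = Mul(Rational(1, 3), Pow(Add(Q, Mul(-4, Q)), -1)) = Mul(Rational(1, 3), Pow(Mul(-3, Q), -1)) = Mul(Rational(1, 3), Mul(Rational(-1, 3), Pow(Q, -1))) = Mul(Rational(-1, 9), Pow(Q, -1)))
Pow(Add(Function('X')(313, -148), Function('E')(-629)), Rational(1, 2)) = Pow(Add(Add(-3, Mul(469, 313)), Mul(Rational(-1, 9), Pow(-629, -1))), Rational(1, 2)) = Pow(Add(Add(-3, 146797), Mul(Rational(-1, 9), Rational(-1, 629))), Rational(1, 2)) = Pow(Add(146794, Rational(1, 5661)), Rational(1, 2)) = Pow(Rational(831000835, 5661), Rational(1, 2)) = Mul(Rational(1, 1887), Pow(522699525215, Rational(1, 2)))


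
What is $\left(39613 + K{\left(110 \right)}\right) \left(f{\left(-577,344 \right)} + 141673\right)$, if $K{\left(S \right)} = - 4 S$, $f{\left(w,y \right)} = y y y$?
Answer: $1600187944461$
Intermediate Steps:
$f{\left(w,y \right)} = y^{3}$ ($f{\left(w,y \right)} = y^{2} y = y^{3}$)
$\left(39613 + K{\left(110 \right)}\right) \left(f{\left(-577,344 \right)} + 141673\right) = \left(39613 - 440\right) \left(344^{3} + 141673\right) = \left(39613 - 440\right) \left(40707584 + 141673\right) = 39173 \cdot 40849257 = 1600187944461$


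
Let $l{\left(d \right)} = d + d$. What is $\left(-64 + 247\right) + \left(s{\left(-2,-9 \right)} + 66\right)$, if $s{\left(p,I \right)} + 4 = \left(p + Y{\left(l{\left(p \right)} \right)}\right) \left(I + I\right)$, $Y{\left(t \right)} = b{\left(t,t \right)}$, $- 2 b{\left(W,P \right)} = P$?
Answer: $245$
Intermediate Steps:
$b{\left(W,P \right)} = - \frac{P}{2}$
$l{\left(d \right)} = 2 d$
$Y{\left(t \right)} = - \frac{t}{2}$
$s{\left(p,I \right)} = -4$ ($s{\left(p,I \right)} = -4 + \left(p - \frac{2 p}{2}\right) \left(I + I\right) = -4 + \left(p - p\right) 2 I = -4 + 0 \cdot 2 I = -4 + 0 = -4$)
$\left(-64 + 247\right) + \left(s{\left(-2,-9 \right)} + 66\right) = \left(-64 + 247\right) + \left(-4 + 66\right) = 183 + 62 = 245$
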